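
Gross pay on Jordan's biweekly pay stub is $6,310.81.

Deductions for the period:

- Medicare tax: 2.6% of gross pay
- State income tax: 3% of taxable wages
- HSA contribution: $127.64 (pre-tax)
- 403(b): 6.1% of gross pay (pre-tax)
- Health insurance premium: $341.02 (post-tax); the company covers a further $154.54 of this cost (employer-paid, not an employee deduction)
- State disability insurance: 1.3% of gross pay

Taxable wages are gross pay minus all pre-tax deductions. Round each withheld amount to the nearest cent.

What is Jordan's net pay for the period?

403(b): $6,310.81 × 0.061 = $384.96
HSA contribution: $127.64
Pre-tax total = $384.96 + $127.64 = $512.60
Taxable wages = $6,310.81 − $512.60 = $5,798.21
State income tax: $5,798.21 × 0.03 = $173.95
Medicare tax: $6,310.81 × 0.026 = $164.08
State disability insurance: $6,310.81 × 0.013 = $82.04
Health insurance premium: $341.02
(Employer's $154.54 toward health insurance premium is not withheld from the employee.)
Total deductions = $384.96 + $127.64 + $173.95 + $164.08 + $82.04 + $341.02 = $1,273.69
Net pay = $6,310.81 − $1,273.69 = $5,037.12

$5,037.12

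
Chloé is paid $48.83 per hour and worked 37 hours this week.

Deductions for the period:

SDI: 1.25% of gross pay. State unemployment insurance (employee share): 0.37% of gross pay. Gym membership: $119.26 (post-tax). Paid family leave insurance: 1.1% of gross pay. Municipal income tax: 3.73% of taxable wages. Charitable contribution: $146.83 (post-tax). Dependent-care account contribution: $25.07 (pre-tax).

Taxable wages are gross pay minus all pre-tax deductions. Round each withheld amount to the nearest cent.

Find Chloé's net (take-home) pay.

Gross pay: 37 × $48.83 = $1,806.71
Dependent-care account contribution: $25.07
Taxable wages = $1,806.71 − $25.07 = $1,781.64
Municipal income tax: $1,781.64 × 0.0373 = $66.46
SDI: $1,806.71 × 0.0125 = $22.58
Paid family leave insurance: $1,806.71 × 0.011 = $19.87
State unemployment insurance (employee share): $1,806.71 × 0.0037 = $6.68
Gym membership: $119.26
Charitable contribution: $146.83
Total deductions = $25.07 + $66.46 + $22.58 + $19.87 + $6.68 + $119.26 + $146.83 = $406.75
Net pay = $1,806.71 − $406.75 = $1,399.96

$1,399.96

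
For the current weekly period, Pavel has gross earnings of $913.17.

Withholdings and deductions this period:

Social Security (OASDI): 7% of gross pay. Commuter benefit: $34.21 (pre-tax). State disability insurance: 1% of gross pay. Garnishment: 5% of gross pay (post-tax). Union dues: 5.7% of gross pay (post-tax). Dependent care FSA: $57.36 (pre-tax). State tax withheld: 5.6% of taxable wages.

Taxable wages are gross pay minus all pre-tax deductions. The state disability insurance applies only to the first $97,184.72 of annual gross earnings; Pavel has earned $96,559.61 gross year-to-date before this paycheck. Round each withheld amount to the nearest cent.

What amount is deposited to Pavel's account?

$607.71

Commuter benefit: $34.21
Dependent care FSA: $57.36
Pre-tax total = $34.21 + $57.36 = $91.57
Taxable wages = $913.17 − $91.57 = $821.60
State tax withheld: $821.60 × 0.056 = $46.01
State disability insurance: only $97,184.72 − $96,559.61 = $625.11 of this check is subject → $625.11 × 0.01 = $6.25
Social Security (OASDI): $913.17 × 0.07 = $63.92
Garnishment: $913.17 × 0.05 = $45.66
Union dues: $913.17 × 0.057 = $52.05
Total deductions = $34.21 + $57.36 + $46.01 + $6.25 + $63.92 + $45.66 + $52.05 = $305.46
Net pay = $913.17 − $305.46 = $607.71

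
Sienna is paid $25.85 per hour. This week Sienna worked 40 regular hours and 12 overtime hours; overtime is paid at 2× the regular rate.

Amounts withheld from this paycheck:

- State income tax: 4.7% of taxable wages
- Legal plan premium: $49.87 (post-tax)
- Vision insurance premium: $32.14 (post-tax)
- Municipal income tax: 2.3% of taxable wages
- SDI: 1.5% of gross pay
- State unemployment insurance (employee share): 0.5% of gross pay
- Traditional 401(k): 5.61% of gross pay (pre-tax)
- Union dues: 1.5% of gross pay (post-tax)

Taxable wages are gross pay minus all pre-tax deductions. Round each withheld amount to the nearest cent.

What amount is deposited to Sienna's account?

$1,312.36

Regular pay: 40 × $25.85 = $1,034.00
Overtime pay: 12 × $25.85 × 2 = $620.40
Gross pay = $1,034.00 + $620.40 = $1,654.40
Traditional 401(k): $1,654.40 × 0.0561 = $92.81
Taxable wages = $1,654.40 − $92.81 = $1,561.59
State income tax: $1,561.59 × 0.047 = $73.39
Municipal income tax: $1,561.59 × 0.023 = $35.92
State unemployment insurance (employee share): $1,654.40 × 0.005 = $8.27
SDI: $1,654.40 × 0.015 = $24.82
Legal plan premium: $49.87
Union dues: $1,654.40 × 0.015 = $24.82
Vision insurance premium: $32.14
Total deductions = $92.81 + $73.39 + $35.92 + $8.27 + $24.82 + $49.87 + $24.82 + $32.14 = $342.04
Net pay = $1,654.40 − $342.04 = $1,312.36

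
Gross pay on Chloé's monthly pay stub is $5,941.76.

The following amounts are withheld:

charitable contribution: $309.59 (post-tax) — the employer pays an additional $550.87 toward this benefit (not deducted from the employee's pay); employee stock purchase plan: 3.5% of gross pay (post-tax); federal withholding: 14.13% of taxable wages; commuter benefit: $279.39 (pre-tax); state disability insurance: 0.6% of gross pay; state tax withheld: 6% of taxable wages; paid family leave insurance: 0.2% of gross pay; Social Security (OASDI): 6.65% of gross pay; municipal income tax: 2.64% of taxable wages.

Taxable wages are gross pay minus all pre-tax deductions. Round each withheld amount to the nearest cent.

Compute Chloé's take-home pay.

$3,412.84

Commuter benefit: $279.39
Taxable wages = $5,941.76 − $279.39 = $5,662.37
State tax withheld: $5,662.37 × 0.06 = $339.74
Federal withholding: $5,662.37 × 0.1413 = $800.09
Municipal income tax: $5,662.37 × 0.0264 = $149.49
State disability insurance: $5,941.76 × 0.006 = $35.65
Paid family leave insurance: $5,941.76 × 0.002 = $11.88
Social Security (OASDI): $5,941.76 × 0.0665 = $395.13
Employee stock purchase plan: $5,941.76 × 0.035 = $207.96
Charitable contribution: $309.59
(Employer's $550.87 toward charitable contribution is not withheld from the employee.)
Total deductions = $279.39 + $339.74 + $800.09 + $149.49 + $35.65 + $11.88 + $395.13 + $207.96 + $309.59 = $2,528.92
Net pay = $5,941.76 − $2,528.92 = $3,412.84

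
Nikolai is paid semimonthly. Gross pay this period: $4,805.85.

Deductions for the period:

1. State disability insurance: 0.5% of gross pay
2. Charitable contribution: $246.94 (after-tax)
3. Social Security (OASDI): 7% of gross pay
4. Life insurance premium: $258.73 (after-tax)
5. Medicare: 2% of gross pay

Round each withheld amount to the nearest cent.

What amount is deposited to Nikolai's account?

$3,843.62

State disability insurance: $4,805.85 × 0.005 = $24.03
Social Security (OASDI): $4,805.85 × 0.07 = $336.41
Medicare: $4,805.85 × 0.02 = $96.12
Life insurance premium: $258.73
Charitable contribution: $246.94
Total deductions = $24.03 + $336.41 + $96.12 + $258.73 + $246.94 = $962.23
Net pay = $4,805.85 − $962.23 = $3,843.62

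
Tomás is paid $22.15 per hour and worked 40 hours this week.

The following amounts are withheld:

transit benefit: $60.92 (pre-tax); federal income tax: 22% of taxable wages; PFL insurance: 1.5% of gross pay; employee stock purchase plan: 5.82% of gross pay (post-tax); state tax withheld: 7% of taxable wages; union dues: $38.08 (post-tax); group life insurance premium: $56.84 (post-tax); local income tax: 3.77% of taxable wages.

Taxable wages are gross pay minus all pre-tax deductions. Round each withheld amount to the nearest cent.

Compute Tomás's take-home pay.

$394.91

Gross pay: 40 × $22.15 = $886.00
Transit benefit: $60.92
Taxable wages = $886.00 − $60.92 = $825.08
Federal income tax: $825.08 × 0.22 = $181.52
State tax withheld: $825.08 × 0.07 = $57.76
Local income tax: $825.08 × 0.0377 = $31.11
PFL insurance: $886.00 × 0.015 = $13.29
Employee stock purchase plan: $886.00 × 0.0582 = $51.57
Union dues: $38.08
Group life insurance premium: $56.84
Total deductions = $60.92 + $181.52 + $57.76 + $31.11 + $13.29 + $51.57 + $38.08 + $56.84 = $491.09
Net pay = $886.00 − $491.09 = $394.91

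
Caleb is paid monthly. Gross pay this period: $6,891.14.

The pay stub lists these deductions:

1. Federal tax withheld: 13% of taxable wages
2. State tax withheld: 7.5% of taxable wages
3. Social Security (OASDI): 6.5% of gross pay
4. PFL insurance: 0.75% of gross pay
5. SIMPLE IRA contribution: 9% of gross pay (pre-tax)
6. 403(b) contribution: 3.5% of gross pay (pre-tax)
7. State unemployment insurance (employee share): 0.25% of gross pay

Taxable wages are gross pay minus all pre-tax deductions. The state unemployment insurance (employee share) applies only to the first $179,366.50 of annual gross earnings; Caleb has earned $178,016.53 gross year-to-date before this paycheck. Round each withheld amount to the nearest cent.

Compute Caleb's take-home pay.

$4,290.68

SIMPLE IRA contribution: $6,891.14 × 0.09 = $620.20
403(b) contribution: $6,891.14 × 0.035 = $241.19
Pre-tax total = $620.20 + $241.19 = $861.39
Taxable wages = $6,891.14 − $861.39 = $6,029.75
State tax withheld: $6,029.75 × 0.075 = $452.23
Federal tax withheld: $6,029.75 × 0.13 = $783.87
State unemployment insurance (employee share): only $179,366.50 − $178,016.53 = $1,349.97 of this check is subject → $1,349.97 × 0.0025 = $3.37
Social Security (OASDI): $6,891.14 × 0.065 = $447.92
PFL insurance: $6,891.14 × 0.0075 = $51.68
Total deductions = $620.20 + $241.19 + $452.23 + $783.87 + $3.37 + $447.92 + $51.68 = $2,600.46
Net pay = $6,891.14 − $2,600.46 = $4,290.68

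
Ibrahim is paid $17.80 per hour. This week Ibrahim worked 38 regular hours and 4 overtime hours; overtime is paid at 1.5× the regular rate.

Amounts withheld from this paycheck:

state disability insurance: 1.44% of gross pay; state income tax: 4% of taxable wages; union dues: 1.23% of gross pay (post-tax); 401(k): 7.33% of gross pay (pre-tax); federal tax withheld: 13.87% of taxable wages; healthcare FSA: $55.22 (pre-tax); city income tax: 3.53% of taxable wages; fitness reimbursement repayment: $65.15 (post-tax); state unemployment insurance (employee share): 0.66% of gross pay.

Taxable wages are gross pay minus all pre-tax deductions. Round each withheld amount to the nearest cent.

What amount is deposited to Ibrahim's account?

$435.84

Regular pay: 38 × $17.80 = $676.40
Overtime pay: 4 × $17.80 × 1.5 = $106.80
Gross pay = $676.40 + $106.80 = $783.20
Healthcare FSA: $55.22
401(k): $783.20 × 0.0733 = $57.41
Pre-tax total = $55.22 + $57.41 = $112.63
Taxable wages = $783.20 − $112.63 = $670.57
State income tax: $670.57 × 0.04 = $26.82
Federal tax withheld: $670.57 × 0.1387 = $93.01
City income tax: $670.57 × 0.0353 = $23.67
State disability insurance: $783.20 × 0.0144 = $11.28
State unemployment insurance (employee share): $783.20 × 0.0066 = $5.17
Union dues: $783.20 × 0.0123 = $9.63
Fitness reimbursement repayment: $65.15
Total deductions = $55.22 + $57.41 + $26.82 + $93.01 + $23.67 + $11.28 + $5.17 + $9.63 + $65.15 = $347.36
Net pay = $783.20 − $347.36 = $435.84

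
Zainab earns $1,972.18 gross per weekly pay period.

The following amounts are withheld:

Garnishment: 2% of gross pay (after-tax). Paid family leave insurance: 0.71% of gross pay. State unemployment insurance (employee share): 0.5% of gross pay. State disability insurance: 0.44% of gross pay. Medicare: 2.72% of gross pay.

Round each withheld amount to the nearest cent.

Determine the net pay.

State disability insurance: $1,972.18 × 0.0044 = $8.68
State unemployment insurance (employee share): $1,972.18 × 0.005 = $9.86
Medicare: $1,972.18 × 0.0272 = $53.64
Paid family leave insurance: $1,972.18 × 0.0071 = $14.00
Garnishment: $1,972.18 × 0.02 = $39.44
Total deductions = $8.68 + $9.86 + $53.64 + $14.00 + $39.44 = $125.62
Net pay = $1,972.18 − $125.62 = $1,846.56

$1,846.56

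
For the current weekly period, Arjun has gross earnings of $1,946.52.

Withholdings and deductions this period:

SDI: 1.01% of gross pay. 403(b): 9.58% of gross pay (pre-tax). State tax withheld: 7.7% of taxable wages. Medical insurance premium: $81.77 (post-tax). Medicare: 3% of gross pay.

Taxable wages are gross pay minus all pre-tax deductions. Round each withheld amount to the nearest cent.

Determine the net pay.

403(b): $1,946.52 × 0.0958 = $186.48
Taxable wages = $1,946.52 − $186.48 = $1,760.04
State tax withheld: $1,760.04 × 0.077 = $135.52
Medicare: $1,946.52 × 0.03 = $58.40
SDI: $1,946.52 × 0.0101 = $19.66
Medical insurance premium: $81.77
Total deductions = $186.48 + $135.52 + $58.40 + $19.66 + $81.77 = $481.83
Net pay = $1,946.52 − $481.83 = $1,464.69

$1,464.69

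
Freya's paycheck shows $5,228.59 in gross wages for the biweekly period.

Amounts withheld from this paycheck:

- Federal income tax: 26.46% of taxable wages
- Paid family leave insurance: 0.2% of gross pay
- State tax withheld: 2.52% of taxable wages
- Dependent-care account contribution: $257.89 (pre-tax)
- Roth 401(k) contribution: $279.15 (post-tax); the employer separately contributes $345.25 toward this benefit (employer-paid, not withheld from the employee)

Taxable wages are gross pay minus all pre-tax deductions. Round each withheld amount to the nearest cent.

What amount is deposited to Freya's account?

Dependent-care account contribution: $257.89
Taxable wages = $5,228.59 − $257.89 = $4,970.70
Federal income tax: $4,970.70 × 0.2646 = $1,315.25
State tax withheld: $4,970.70 × 0.0252 = $125.26
Paid family leave insurance: $5,228.59 × 0.002 = $10.46
Roth 401(k) contribution: $279.15
(Employer's $345.25 toward Roth 401(k) contribution is not withheld from the employee.)
Total deductions = $257.89 + $1,315.25 + $125.26 + $10.46 + $279.15 = $1,988.01
Net pay = $5,228.59 − $1,988.01 = $3,240.58

$3,240.58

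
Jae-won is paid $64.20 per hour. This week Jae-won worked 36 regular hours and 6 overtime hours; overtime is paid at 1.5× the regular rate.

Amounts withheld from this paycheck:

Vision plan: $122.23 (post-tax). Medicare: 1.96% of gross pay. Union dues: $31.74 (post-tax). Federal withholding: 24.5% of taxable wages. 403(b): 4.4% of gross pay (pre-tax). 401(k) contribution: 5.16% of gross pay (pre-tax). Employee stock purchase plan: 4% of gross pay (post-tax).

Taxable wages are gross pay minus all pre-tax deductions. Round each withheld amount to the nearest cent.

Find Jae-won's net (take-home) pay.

$1,646.52

Regular pay: 36 × $64.20 = $2,311.20
Overtime pay: 6 × $64.20 × 1.5 = $577.80
Gross pay = $2,311.20 + $577.80 = $2,889.00
403(b): $2,889.00 × 0.044 = $127.12
401(k) contribution: $2,889.00 × 0.0516 = $149.07
Pre-tax total = $127.12 + $149.07 = $276.19
Taxable wages = $2,889.00 − $276.19 = $2,612.81
Federal withholding: $2,612.81 × 0.245 = $640.14
Medicare: $2,889.00 × 0.0196 = $56.62
Vision plan: $122.23
Union dues: $31.74
Employee stock purchase plan: $2,889.00 × 0.04 = $115.56
Total deductions = $127.12 + $149.07 + $640.14 + $56.62 + $122.23 + $31.74 + $115.56 = $1,242.48
Net pay = $2,889.00 − $1,242.48 = $1,646.52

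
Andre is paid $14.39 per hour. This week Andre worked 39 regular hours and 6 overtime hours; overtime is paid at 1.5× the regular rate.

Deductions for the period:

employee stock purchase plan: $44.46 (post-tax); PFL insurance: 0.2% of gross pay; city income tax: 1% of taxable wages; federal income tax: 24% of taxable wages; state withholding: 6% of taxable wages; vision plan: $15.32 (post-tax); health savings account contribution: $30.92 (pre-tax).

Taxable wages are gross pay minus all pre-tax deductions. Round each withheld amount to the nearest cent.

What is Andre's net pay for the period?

$394.10

Regular pay: 39 × $14.39 = $561.21
Overtime pay: 6 × $14.39 × 1.5 = $129.51
Gross pay = $561.21 + $129.51 = $690.72
Health savings account contribution: $30.92
Taxable wages = $690.72 − $30.92 = $659.80
State withholding: $659.80 × 0.06 = $39.59
City income tax: $659.80 × 0.01 = $6.60
Federal income tax: $659.80 × 0.24 = $158.35
PFL insurance: $690.72 × 0.002 = $1.38
Vision plan: $15.32
Employee stock purchase plan: $44.46
Total deductions = $30.92 + $39.59 + $6.60 + $158.35 + $1.38 + $15.32 + $44.46 = $296.62
Net pay = $690.72 − $296.62 = $394.10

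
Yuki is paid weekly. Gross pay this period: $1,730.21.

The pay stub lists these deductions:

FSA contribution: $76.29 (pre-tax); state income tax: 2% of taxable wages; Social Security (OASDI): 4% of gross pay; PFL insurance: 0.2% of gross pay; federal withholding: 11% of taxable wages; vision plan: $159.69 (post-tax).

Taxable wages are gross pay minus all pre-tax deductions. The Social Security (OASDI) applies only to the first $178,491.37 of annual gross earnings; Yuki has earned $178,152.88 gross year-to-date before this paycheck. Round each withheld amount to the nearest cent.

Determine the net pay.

FSA contribution: $76.29
Taxable wages = $1,730.21 − $76.29 = $1,653.92
Federal withholding: $1,653.92 × 0.11 = $181.93
State income tax: $1,653.92 × 0.02 = $33.08
PFL insurance: $1,730.21 × 0.002 = $3.46
Social Security (OASDI): only $178,491.37 − $178,152.88 = $338.49 of this check is subject → $338.49 × 0.04 = $13.54
Vision plan: $159.69
Total deductions = $76.29 + $181.93 + $33.08 + $3.46 + $13.54 + $159.69 = $467.99
Net pay = $1,730.21 − $467.99 = $1,262.22

$1,262.22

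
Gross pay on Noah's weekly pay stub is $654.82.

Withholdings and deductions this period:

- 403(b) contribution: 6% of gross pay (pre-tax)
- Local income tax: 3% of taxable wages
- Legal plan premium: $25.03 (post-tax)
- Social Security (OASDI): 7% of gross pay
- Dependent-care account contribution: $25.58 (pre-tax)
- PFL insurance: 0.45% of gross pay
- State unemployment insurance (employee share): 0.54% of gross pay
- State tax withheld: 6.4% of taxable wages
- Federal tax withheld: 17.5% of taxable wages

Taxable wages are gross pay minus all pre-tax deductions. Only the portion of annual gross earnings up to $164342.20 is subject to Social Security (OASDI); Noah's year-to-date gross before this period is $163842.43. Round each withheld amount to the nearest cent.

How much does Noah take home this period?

$364.75

Dependent-care account contribution: $25.58
403(b) contribution: $654.82 × 0.06 = $39.29
Pre-tax total = $25.58 + $39.29 = $64.87
Taxable wages = $654.82 − $64.87 = $589.95
Local income tax: $589.95 × 0.03 = $17.70
Federal tax withheld: $589.95 × 0.175 = $103.24
State tax withheld: $589.95 × 0.064 = $37.76
Social Security (OASDI): only $164342.20 − $163842.43 = $499.77 of this check is subject → $499.77 × 0.07 = $34.98
State unemployment insurance (employee share): $654.82 × 0.0054 = $3.54
PFL insurance: $654.82 × 0.0045 = $2.95
Legal plan premium: $25.03
Total deductions = $25.58 + $39.29 + $17.70 + $103.24 + $37.76 + $34.98 + $3.54 + $2.95 + $25.03 = $290.07
Net pay = $654.82 − $290.07 = $364.75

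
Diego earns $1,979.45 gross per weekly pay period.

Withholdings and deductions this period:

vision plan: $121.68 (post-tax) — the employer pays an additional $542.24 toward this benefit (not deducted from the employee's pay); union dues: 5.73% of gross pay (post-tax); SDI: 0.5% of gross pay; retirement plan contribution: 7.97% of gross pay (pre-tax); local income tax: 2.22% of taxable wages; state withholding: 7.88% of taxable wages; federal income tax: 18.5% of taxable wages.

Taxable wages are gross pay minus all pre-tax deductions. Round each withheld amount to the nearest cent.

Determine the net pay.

Retirement plan contribution: $1,979.45 × 0.0797 = $157.76
Taxable wages = $1,979.45 − $157.76 = $1,821.69
Federal income tax: $1,821.69 × 0.185 = $337.01
State withholding: $1,821.69 × 0.0788 = $143.55
Local income tax: $1,821.69 × 0.0222 = $40.44
SDI: $1,979.45 × 0.005 = $9.90
Union dues: $1,979.45 × 0.0573 = $113.42
Vision plan: $121.68
(Employer's $542.24 toward vision plan is not withheld from the employee.)
Total deductions = $157.76 + $337.01 + $143.55 + $40.44 + $9.90 + $113.42 + $121.68 = $923.76
Net pay = $1,979.45 − $923.76 = $1,055.69

$1,055.69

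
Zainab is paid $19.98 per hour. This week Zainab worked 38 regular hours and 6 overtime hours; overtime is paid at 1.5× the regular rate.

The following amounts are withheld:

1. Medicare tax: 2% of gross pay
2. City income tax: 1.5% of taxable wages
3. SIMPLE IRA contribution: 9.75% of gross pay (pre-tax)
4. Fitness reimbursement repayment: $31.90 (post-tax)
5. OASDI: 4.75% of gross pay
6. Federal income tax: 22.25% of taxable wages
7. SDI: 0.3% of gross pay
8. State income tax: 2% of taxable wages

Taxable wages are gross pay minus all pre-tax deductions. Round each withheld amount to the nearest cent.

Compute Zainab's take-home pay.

$531.16

Regular pay: 38 × $19.98 = $759.24
Overtime pay: 6 × $19.98 × 1.5 = $179.82
Gross pay = $759.24 + $179.82 = $939.06
SIMPLE IRA contribution: $939.06 × 0.0975 = $91.56
Taxable wages = $939.06 − $91.56 = $847.50
City income tax: $847.50 × 0.015 = $12.71
State income tax: $847.50 × 0.02 = $16.95
Federal income tax: $847.50 × 0.2225 = $188.57
SDI: $939.06 × 0.003 = $2.82
OASDI: $939.06 × 0.0475 = $44.61
Medicare tax: $939.06 × 0.02 = $18.78
Fitness reimbursement repayment: $31.90
Total deductions = $91.56 + $12.71 + $16.95 + $188.57 + $2.82 + $44.61 + $18.78 + $31.90 = $407.90
Net pay = $939.06 − $407.90 = $531.16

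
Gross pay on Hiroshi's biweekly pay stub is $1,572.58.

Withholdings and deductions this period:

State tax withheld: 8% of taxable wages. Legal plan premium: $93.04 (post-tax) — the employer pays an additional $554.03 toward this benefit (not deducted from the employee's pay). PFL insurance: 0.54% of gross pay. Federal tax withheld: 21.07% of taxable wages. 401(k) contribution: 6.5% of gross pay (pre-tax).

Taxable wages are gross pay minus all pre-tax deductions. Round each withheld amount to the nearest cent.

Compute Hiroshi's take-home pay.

$941.40

401(k) contribution: $1,572.58 × 0.065 = $102.22
Taxable wages = $1,572.58 − $102.22 = $1,470.36
Federal tax withheld: $1,470.36 × 0.2107 = $309.80
State tax withheld: $1,470.36 × 0.08 = $117.63
PFL insurance: $1,572.58 × 0.0054 = $8.49
Legal plan premium: $93.04
(Employer's $554.03 toward legal plan premium is not withheld from the employee.)
Total deductions = $102.22 + $309.80 + $117.63 + $8.49 + $93.04 = $631.18
Net pay = $1,572.58 − $631.18 = $941.40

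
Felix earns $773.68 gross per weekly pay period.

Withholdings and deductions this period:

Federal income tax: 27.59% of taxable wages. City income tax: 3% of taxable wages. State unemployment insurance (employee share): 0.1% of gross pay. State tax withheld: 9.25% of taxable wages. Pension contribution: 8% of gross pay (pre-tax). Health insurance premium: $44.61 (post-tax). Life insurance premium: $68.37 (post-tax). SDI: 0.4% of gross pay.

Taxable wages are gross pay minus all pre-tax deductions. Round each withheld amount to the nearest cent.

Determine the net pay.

Pension contribution: $773.68 × 0.08 = $61.89
Taxable wages = $773.68 − $61.89 = $711.79
Federal income tax: $711.79 × 0.2759 = $196.38
City income tax: $711.79 × 0.03 = $21.35
State tax withheld: $711.79 × 0.0925 = $65.84
SDI: $773.68 × 0.004 = $3.09
State unemployment insurance (employee share): $773.68 × 0.001 = $0.77
Health insurance premium: $44.61
Life insurance premium: $68.37
Total deductions = $61.89 + $196.38 + $21.35 + $65.84 + $3.09 + $0.77 + $44.61 + $68.37 = $462.30
Net pay = $773.68 − $462.30 = $311.38

$311.38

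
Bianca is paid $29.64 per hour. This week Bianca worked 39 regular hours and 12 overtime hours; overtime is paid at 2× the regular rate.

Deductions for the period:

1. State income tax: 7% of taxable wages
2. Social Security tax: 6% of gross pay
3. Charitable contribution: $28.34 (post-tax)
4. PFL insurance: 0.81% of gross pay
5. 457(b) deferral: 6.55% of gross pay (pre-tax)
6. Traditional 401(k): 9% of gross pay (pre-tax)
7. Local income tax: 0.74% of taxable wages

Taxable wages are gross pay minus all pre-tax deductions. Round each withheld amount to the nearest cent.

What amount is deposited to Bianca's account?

Regular pay: 39 × $29.64 = $1,155.96
Overtime pay: 12 × $29.64 × 2 = $711.36
Gross pay = $1,155.96 + $711.36 = $1,867.32
457(b) deferral: $1,867.32 × 0.0655 = $122.31
Traditional 401(k): $1,867.32 × 0.09 = $168.06
Pre-tax total = $122.31 + $168.06 = $290.37
Taxable wages = $1,867.32 − $290.37 = $1,576.95
Local income tax: $1,576.95 × 0.0074 = $11.67
State income tax: $1,576.95 × 0.07 = $110.39
Social Security tax: $1,867.32 × 0.06 = $112.04
PFL insurance: $1,867.32 × 0.0081 = $15.13
Charitable contribution: $28.34
Total deductions = $122.31 + $168.06 + $11.67 + $110.39 + $112.04 + $15.13 + $28.34 = $567.94
Net pay = $1,867.32 − $567.94 = $1,299.38

$1,299.38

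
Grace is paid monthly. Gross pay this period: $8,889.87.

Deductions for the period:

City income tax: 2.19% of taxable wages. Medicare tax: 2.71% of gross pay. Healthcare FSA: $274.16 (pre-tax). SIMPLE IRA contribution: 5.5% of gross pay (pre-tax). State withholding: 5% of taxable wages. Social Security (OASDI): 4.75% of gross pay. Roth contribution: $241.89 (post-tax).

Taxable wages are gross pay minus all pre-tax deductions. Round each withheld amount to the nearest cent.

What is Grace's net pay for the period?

$6,637.37

Healthcare FSA: $274.16
SIMPLE IRA contribution: $8,889.87 × 0.055 = $488.94
Pre-tax total = $274.16 + $488.94 = $763.10
Taxable wages = $8,889.87 − $763.10 = $8,126.77
City income tax: $8,126.77 × 0.0219 = $177.98
State withholding: $8,126.77 × 0.05 = $406.34
Medicare tax: $8,889.87 × 0.0271 = $240.92
Social Security (OASDI): $8,889.87 × 0.0475 = $422.27
Roth contribution: $241.89
Total deductions = $274.16 + $488.94 + $177.98 + $406.34 + $240.92 + $422.27 + $241.89 = $2,252.50
Net pay = $8,889.87 − $2,252.50 = $6,637.37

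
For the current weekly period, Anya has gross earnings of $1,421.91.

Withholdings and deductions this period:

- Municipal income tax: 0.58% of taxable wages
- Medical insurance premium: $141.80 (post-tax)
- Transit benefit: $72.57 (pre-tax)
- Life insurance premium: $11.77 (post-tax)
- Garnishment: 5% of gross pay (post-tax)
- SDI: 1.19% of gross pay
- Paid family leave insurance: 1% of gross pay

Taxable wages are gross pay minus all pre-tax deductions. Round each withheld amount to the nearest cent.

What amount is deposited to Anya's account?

$1,085.70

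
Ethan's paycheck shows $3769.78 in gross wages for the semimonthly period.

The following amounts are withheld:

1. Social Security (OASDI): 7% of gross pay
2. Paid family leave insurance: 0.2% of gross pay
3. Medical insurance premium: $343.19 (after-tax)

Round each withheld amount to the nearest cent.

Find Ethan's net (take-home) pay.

$3155.17

Paid family leave insurance: $3769.78 × 0.002 = $7.54
Social Security (OASDI): $3769.78 × 0.07 = $263.88
Medical insurance premium: $343.19
Total deductions = $7.54 + $263.88 + $343.19 = $614.61
Net pay = $3769.78 − $614.61 = $3155.17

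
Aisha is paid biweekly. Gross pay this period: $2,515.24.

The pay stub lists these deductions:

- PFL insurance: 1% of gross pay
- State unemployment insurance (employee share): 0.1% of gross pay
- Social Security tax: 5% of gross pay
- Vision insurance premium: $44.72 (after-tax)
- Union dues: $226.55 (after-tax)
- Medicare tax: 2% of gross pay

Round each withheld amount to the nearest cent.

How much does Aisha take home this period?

$2,040.24

PFL insurance: $2,515.24 × 0.01 = $25.15
Social Security tax: $2,515.24 × 0.05 = $125.76
State unemployment insurance (employee share): $2,515.24 × 0.001 = $2.52
Medicare tax: $2,515.24 × 0.02 = $50.30
Union dues: $226.55
Vision insurance premium: $44.72
Total deductions = $25.15 + $125.76 + $2.52 + $50.30 + $226.55 + $44.72 = $475.00
Net pay = $2,515.24 − $475.00 = $2,040.24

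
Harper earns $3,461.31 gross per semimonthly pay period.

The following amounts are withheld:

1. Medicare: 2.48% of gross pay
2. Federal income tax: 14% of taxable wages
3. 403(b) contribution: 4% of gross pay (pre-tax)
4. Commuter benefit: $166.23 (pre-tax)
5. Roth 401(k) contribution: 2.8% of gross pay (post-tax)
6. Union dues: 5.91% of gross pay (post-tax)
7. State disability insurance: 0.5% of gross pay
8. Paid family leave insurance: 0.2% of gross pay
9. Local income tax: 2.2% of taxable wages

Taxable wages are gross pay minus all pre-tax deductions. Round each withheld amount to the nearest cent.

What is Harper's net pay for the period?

Commuter benefit: $166.23
403(b) contribution: $3,461.31 × 0.04 = $138.45
Pre-tax total = $166.23 + $138.45 = $304.68
Taxable wages = $3,461.31 − $304.68 = $3,156.63
Federal income tax: $3,156.63 × 0.14 = $441.93
Local income tax: $3,156.63 × 0.022 = $69.45
Paid family leave insurance: $3,461.31 × 0.002 = $6.92
State disability insurance: $3,461.31 × 0.005 = $17.31
Medicare: $3,461.31 × 0.0248 = $85.84
Roth 401(k) contribution: $3,461.31 × 0.028 = $96.92
Union dues: $3,461.31 × 0.0591 = $204.56
Total deductions = $166.23 + $138.45 + $441.93 + $69.45 + $6.92 + $17.31 + $85.84 + $96.92 + $204.56 = $1,227.61
Net pay = $3,461.31 − $1,227.61 = $2,233.70

$2,233.70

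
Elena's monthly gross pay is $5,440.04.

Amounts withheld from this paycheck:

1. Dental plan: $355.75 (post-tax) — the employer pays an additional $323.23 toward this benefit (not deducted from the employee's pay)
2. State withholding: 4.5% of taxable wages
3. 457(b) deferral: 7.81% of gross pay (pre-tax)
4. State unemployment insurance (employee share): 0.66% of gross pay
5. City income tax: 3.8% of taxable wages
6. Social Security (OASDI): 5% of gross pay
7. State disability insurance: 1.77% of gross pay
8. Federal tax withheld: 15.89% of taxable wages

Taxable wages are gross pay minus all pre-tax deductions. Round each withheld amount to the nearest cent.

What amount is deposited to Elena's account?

457(b) deferral: $5,440.04 × 0.0781 = $424.87
Taxable wages = $5,440.04 − $424.87 = $5,015.17
Federal tax withheld: $5,015.17 × 0.1589 = $796.91
City income tax: $5,015.17 × 0.038 = $190.58
State withholding: $5,015.17 × 0.045 = $225.68
State disability insurance: $5,440.04 × 0.0177 = $96.29
State unemployment insurance (employee share): $5,440.04 × 0.0066 = $35.90
Social Security (OASDI): $5,440.04 × 0.05 = $272.00
Dental plan: $355.75
(Employer's $323.23 toward dental plan is not withheld from the employee.)
Total deductions = $424.87 + $796.91 + $190.58 + $225.68 + $96.29 + $35.90 + $272.00 + $355.75 = $2,397.98
Net pay = $5,440.04 − $2,397.98 = $3,042.06

$3,042.06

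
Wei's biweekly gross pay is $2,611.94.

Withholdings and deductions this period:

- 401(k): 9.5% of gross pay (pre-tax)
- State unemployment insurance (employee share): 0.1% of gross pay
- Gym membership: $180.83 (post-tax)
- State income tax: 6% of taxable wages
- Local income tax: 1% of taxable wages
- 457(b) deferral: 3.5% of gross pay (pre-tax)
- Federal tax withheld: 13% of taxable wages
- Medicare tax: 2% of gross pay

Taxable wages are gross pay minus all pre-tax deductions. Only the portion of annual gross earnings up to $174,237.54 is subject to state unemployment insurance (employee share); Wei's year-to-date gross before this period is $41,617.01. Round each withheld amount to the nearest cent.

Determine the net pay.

$1,582.24

401(k): $2,611.94 × 0.095 = $248.13
457(b) deferral: $2,611.94 × 0.035 = $91.42
Pre-tax total = $248.13 + $91.42 = $339.55
Taxable wages = $2,611.94 − $339.55 = $2,272.39
State income tax: $2,272.39 × 0.06 = $136.34
Local income tax: $2,272.39 × 0.01 = $22.72
Federal tax withheld: $2,272.39 × 0.13 = $295.41
State unemployment insurance (employee share): cap not yet reached, full $2,611.94 is subject → $2,611.94 × 0.001 = $2.61
Medicare tax: $2,611.94 × 0.02 = $52.24
Gym membership: $180.83
Total deductions = $248.13 + $91.42 + $136.34 + $22.72 + $295.41 + $2.61 + $52.24 + $180.83 = $1,029.70
Net pay = $2,611.94 − $1,029.70 = $1,582.24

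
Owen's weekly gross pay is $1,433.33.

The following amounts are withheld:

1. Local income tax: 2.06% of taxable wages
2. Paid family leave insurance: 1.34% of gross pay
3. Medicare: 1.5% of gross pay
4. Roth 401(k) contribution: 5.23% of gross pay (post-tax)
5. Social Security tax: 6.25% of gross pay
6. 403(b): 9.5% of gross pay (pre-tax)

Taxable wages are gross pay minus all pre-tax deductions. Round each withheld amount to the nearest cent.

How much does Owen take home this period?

403(b): $1,433.33 × 0.095 = $136.17
Taxable wages = $1,433.33 − $136.17 = $1,297.16
Local income tax: $1,297.16 × 0.0206 = $26.72
Paid family leave insurance: $1,433.33 × 0.0134 = $19.21
Medicare: $1,433.33 × 0.015 = $21.50
Social Security tax: $1,433.33 × 0.0625 = $89.58
Roth 401(k) contribution: $1,433.33 × 0.0523 = $74.96
Total deductions = $136.17 + $26.72 + $19.21 + $21.50 + $89.58 + $74.96 = $368.14
Net pay = $1,433.33 − $368.14 = $1,065.19

$1,065.19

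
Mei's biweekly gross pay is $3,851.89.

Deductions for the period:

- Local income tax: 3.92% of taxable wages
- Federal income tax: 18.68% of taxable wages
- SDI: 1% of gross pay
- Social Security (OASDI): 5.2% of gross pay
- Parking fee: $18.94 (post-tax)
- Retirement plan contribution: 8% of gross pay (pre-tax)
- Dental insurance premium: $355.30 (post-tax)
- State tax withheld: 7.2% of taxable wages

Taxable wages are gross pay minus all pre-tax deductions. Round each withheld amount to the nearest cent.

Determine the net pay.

$1,874.65

Retirement plan contribution: $3,851.89 × 0.08 = $308.15
Taxable wages = $3,851.89 − $308.15 = $3,543.74
State tax withheld: $3,543.74 × 0.072 = $255.15
Federal income tax: $3,543.74 × 0.1868 = $661.97
Local income tax: $3,543.74 × 0.0392 = $138.91
SDI: $3,851.89 × 0.01 = $38.52
Social Security (OASDI): $3,851.89 × 0.052 = $200.30
Parking fee: $18.94
Dental insurance premium: $355.30
Total deductions = $308.15 + $255.15 + $661.97 + $138.91 + $38.52 + $200.30 + $18.94 + $355.30 = $1,977.24
Net pay = $3,851.89 − $1,977.24 = $1,874.65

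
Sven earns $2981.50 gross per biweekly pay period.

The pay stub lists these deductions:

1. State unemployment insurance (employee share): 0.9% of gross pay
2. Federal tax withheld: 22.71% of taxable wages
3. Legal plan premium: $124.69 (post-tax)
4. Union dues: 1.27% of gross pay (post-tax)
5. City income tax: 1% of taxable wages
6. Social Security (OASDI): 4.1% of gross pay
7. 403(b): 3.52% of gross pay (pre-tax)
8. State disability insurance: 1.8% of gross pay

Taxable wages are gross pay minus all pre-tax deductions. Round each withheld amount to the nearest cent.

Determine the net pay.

$1829.22

403(b): $2981.50 × 0.0352 = $104.95
Taxable wages = $2981.50 − $104.95 = $2876.55
City income tax: $2876.55 × 0.01 = $28.77
Federal tax withheld: $2876.55 × 0.2271 = $653.26
State unemployment insurance (employee share): $2981.50 × 0.009 = $26.83
Social Security (OASDI): $2981.50 × 0.041 = $122.24
State disability insurance: $2981.50 × 0.018 = $53.67
Union dues: $2981.50 × 0.0127 = $37.87
Legal plan premium: $124.69
Total deductions = $104.95 + $28.77 + $653.26 + $26.83 + $122.24 + $53.67 + $37.87 + $124.69 = $1152.28
Net pay = $2981.50 − $1152.28 = $1829.22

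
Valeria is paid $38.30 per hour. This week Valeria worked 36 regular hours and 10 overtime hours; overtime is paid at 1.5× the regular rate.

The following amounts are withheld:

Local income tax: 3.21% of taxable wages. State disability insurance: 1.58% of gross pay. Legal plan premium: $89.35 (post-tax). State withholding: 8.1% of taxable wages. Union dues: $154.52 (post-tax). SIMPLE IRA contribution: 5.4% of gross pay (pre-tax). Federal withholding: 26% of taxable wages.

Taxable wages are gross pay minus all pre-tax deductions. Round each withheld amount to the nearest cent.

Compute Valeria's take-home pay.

$883.67

Regular pay: 36 × $38.30 = $1,378.80
Overtime pay: 10 × $38.30 × 1.5 = $574.50
Gross pay = $1,378.80 + $574.50 = $1,953.30
SIMPLE IRA contribution: $1,953.30 × 0.054 = $105.48
Taxable wages = $1,953.30 − $105.48 = $1,847.82
State withholding: $1,847.82 × 0.081 = $149.67
Federal withholding: $1,847.82 × 0.26 = $480.43
Local income tax: $1,847.82 × 0.0321 = $59.32
State disability insurance: $1,953.30 × 0.0158 = $30.86
Union dues: $154.52
Legal plan premium: $89.35
Total deductions = $105.48 + $149.67 + $480.43 + $59.32 + $30.86 + $154.52 + $89.35 = $1,069.63
Net pay = $1,953.30 − $1,069.63 = $883.67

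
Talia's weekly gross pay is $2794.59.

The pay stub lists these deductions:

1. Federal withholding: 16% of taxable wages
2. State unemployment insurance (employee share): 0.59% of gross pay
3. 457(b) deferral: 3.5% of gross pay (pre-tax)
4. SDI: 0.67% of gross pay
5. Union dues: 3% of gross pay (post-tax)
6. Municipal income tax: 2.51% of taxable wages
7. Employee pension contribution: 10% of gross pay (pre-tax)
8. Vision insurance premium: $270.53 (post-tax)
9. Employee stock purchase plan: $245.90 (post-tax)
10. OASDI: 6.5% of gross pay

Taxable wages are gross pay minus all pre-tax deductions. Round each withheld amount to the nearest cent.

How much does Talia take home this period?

457(b) deferral: $2794.59 × 0.035 = $97.81
Employee pension contribution: $2794.59 × 0.1 = $279.46
Pre-tax total = $97.81 + $279.46 = $377.27
Taxable wages = $2794.59 − $377.27 = $2417.32
Federal withholding: $2417.32 × 0.16 = $386.77
Municipal income tax: $2417.32 × 0.0251 = $60.67
OASDI: $2794.59 × 0.065 = $181.65
SDI: $2794.59 × 0.0067 = $18.72
State unemployment insurance (employee share): $2794.59 × 0.0059 = $16.49
Employee stock purchase plan: $245.90
Union dues: $2794.59 × 0.03 = $83.84
Vision insurance premium: $270.53
Total deductions = $97.81 + $279.46 + $386.77 + $60.67 + $181.65 + $18.72 + $16.49 + $245.90 + $83.84 + $270.53 = $1641.84
Net pay = $2794.59 − $1641.84 = $1152.75

$1152.75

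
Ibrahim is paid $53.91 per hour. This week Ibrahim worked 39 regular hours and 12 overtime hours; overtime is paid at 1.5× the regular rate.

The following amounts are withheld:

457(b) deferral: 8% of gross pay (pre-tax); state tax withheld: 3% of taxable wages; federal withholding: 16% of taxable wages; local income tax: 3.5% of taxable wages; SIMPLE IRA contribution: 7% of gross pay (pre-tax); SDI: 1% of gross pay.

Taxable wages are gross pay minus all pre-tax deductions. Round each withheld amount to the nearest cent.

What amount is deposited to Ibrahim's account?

Regular pay: 39 × $53.91 = $2,102.49
Overtime pay: 12 × $53.91 × 1.5 = $970.38
Gross pay = $2,102.49 + $970.38 = $3,072.87
SIMPLE IRA contribution: $3,072.87 × 0.07 = $215.10
457(b) deferral: $3,072.87 × 0.08 = $245.83
Pre-tax total = $215.10 + $245.83 = $460.93
Taxable wages = $3,072.87 − $460.93 = $2,611.94
Federal withholding: $2,611.94 × 0.16 = $417.91
State tax withheld: $2,611.94 × 0.03 = $78.36
Local income tax: $2,611.94 × 0.035 = $91.42
SDI: $3,072.87 × 0.01 = $30.73
Total deductions = $215.10 + $245.83 + $417.91 + $78.36 + $91.42 + $30.73 = $1,079.35
Net pay = $3,072.87 − $1,079.35 = $1,993.52

$1,993.52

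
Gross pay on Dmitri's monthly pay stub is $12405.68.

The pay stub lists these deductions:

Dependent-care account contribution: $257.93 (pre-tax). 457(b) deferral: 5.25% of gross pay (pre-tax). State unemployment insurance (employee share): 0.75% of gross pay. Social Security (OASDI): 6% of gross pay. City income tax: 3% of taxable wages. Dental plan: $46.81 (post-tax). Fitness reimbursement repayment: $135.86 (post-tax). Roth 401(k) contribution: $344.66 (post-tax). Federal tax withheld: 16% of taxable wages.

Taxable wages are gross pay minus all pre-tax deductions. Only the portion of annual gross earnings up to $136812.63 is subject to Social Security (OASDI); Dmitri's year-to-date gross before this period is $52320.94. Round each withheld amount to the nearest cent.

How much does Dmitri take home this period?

457(b) deferral: $12405.68 × 0.0525 = $651.30
Dependent-care account contribution: $257.93
Pre-tax total = $651.30 + $257.93 = $909.23
Taxable wages = $12405.68 − $909.23 = $11496.45
City income tax: $11496.45 × 0.03 = $344.89
Federal tax withheld: $11496.45 × 0.16 = $1839.43
Social Security (OASDI): cap not yet reached, full $12405.68 is subject → $12405.68 × 0.06 = $744.34
State unemployment insurance (employee share): $12405.68 × 0.0075 = $93.04
Dental plan: $46.81
Roth 401(k) contribution: $344.66
Fitness reimbursement repayment: $135.86
Total deductions = $651.30 + $257.93 + $344.89 + $1839.43 + $744.34 + $93.04 + $46.81 + $344.66 + $135.86 = $4458.26
Net pay = $12405.68 − $4458.26 = $7947.42

$7947.42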